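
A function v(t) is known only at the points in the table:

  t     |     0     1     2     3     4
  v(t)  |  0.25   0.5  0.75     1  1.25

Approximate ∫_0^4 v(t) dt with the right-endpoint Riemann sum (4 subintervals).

Δt = 1.
Sum = 1·[0.5 + 0.75 + 1 + 1.25] = 3.5.

3.5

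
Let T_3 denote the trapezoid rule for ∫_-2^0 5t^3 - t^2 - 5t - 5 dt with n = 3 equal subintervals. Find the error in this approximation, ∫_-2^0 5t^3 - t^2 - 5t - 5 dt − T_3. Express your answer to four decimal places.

Exact integral: ∫_-2^0 f(t) dt ≈ -22.666667.
T_3 ≈ -25.037037.
Error ≈ -22.666667 − (-25.037037) ≈ 2.3704.

2.3704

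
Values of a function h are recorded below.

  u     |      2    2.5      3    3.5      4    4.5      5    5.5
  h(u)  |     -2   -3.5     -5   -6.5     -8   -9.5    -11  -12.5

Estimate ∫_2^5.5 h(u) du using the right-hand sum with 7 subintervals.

Δu = 0.5.
Sum = 0.5·[(-3.5) + (-5) + (-6.5) + (-8) + (-9.5) + (-11) + (-12.5)] = -28.

-28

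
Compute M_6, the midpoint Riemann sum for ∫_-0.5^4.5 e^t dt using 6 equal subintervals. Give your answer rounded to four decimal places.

86.8749

Δt = (4.5 − (-0.5))/6 = 5/6.
Midpoints: -1/12, 0.75, 19/12, 29/12, 3.25, 49/12.
f(-1/12) ≈ 0.9200, f(0.75) ≈ 2.1170, f(19/12) ≈ 4.8712, f(29/12) ≈ 11.2084, f(3.25) ≈ 25.7903, f(49/12) ≈ 59.3430.
Sum = Δt · [f(-1/12) + f(0.75) + f(19/12) + ...].
Sum ≈ 86.8749.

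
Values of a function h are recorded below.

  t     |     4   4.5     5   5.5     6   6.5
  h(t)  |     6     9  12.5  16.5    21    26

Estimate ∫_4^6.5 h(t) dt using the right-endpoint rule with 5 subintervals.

42.5

Δt = 0.5.
Sum = 0.5·[9 + 12.5 + 16.5 + 21 + 26] = 42.5.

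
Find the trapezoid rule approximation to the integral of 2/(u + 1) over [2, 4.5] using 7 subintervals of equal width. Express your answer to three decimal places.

Δu = (4.5 − 2)/7 = 5/14.
f(2) = 2/3, f(33/14) = 28/47, f(19/7) = 7/13, f(43/14) = 28/57, f(24/7) = 14/31, f(53/14) = 28/67, f(29/7) = 7/18, f(4.5) = 4/11.
T_7 = (Δu/2)·[f(u_0) + 2f(u_1) + ... + 2f(u_{6}) + f(u_7)].
Sum ≈ 1.214.

1.214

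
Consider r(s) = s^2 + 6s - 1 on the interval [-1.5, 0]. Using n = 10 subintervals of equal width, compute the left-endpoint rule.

-7.625625

Δs = (0 − (-1.5))/10 = 0.15.
Left endpoints: -1.5, -1.35, -1.2, -1.05, -0.9, -0.75, -0.6, -0.45, -0.3, -0.15.
r(-1.5) = -7.75, r(-1.35) = -7.2775, r(-1.2) = -6.76, r(-1.05) = -6.1975, r(-0.9) = -5.59, r(-0.75) = -4.9375, r(-0.6) = -4.24, r(-0.45) = -3.4975, r(-0.3) = -2.71, r(-0.15) = -1.8775.
Sum = Δs · [r(-1.5) + r(-1.35) + r(-1.2) + ...].
Sum = -7.625625.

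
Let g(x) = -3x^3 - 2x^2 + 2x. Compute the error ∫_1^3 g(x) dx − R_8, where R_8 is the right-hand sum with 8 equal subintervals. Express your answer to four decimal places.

11.6667

Exact integral: ∫_1^3 g(x) dx ≈ -69.333333.
R_8 = -81.
Error ≈ -69.333333 − (-81) ≈ 11.6667.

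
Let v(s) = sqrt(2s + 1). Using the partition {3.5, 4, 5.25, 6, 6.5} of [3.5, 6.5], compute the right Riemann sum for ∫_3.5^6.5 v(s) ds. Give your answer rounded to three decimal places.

Subinterval widths: 0.5, 1.25, 0.75, 0.5.
Right endpoints: 4, 5.25, 6, 6.5.
v(4) ≈ 3.000, v(5.25) ≈ 3.391, v(6) ≈ 3.606, v(6.5) ≈ 3.742.
Sum = Σ Δs_i · v(s_i).
Sum ≈ 10.314.

10.314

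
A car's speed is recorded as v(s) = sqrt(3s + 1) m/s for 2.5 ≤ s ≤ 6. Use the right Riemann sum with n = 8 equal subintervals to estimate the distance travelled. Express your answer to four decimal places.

13.2103

Δs = (6 − 2.5)/8 = 0.4375.
Right endpoints: 2.9375, 3.375, 3.8125, 4.25, 4.6875, 5.125, 5.5625, 6.
v(2.9375) ≈ 3.1325, v(3.375) ≈ 3.3354, v(3.8125) ≈ 3.5267, v(4.25) ≈ 3.7081, v(4.6875) ≈ 3.8810, v(5.125) ≈ 4.0466, v(5.5625) ≈ 4.2057, v(6) ≈ 4.3589.
Sum = Δs · [v(2.9375) + v(3.375) + v(3.8125) + ...].
Sum ≈ 13.2103.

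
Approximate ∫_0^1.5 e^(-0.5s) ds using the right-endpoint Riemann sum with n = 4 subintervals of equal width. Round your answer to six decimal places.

Δs = (1.5 − 0)/4 = 0.375.
Right endpoints: 0.375, 0.75, 1.125, 1.5.
f(0.375) ≈ 0.829029, f(0.75) ≈ 0.687289, f(1.125) ≈ 0.569783, f(1.5) ≈ 0.472367.
Sum = Δs · [f(0.375) + f(0.75) + f(1.125) + f(1.5)].
Sum ≈ 0.959425.

0.959425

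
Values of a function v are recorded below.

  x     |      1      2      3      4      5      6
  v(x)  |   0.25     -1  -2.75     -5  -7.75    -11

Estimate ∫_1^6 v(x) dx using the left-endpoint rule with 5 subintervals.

-16.25

Δx = 1.
Sum = 1·[0.25 + (-1) + (-2.75) + (-5) + (-7.75)] = -16.25.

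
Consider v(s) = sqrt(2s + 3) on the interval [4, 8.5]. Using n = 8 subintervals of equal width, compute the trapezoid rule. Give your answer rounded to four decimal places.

17.6512

Δs = (8.5 − 4)/8 = 0.5625.
v(4) ≈ 3.3166, v(4.5625) ≈ 3.4821, v(5.125) ≈ 3.6401, v(5.6875) ≈ 3.7914, v(6.25) ≈ 3.9370, v(6.8125) ≈ 4.0774, v(7.375) ≈ 4.2131, v(7.9375) ≈ 4.3445, v(8.5) ≈ 4.4721.
T_8 = (Δs/2)·[v(s_0) + 2v(s_1) + ... + 2v(s_{7}) + v(s_8)].
Sum ≈ 17.6512.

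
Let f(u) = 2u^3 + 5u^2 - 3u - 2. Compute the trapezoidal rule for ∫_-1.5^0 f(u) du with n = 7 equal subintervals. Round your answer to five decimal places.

Δu = (0 − (-1.5))/7 = 3/14.
f(-1.5) = 7, f(-9/7) = 2014/343, f(-15/14) = 3083/686, f(-6/7) = 1024/343, f(-9/14) = 502/343, f(-3/7) = 16/343, f(-3/14) = -787/686, f(0) = -2.
T_7 = (Δu/2)·[f(u_0) + 2f(u_1) + ... + 2f(u_{6}) + f(u_7)].
Sum ≈ 3.47449.

3.47449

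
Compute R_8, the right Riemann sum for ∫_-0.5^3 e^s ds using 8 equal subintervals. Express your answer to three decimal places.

24.050

Δs = (3 − (-0.5))/8 = 0.4375.
Right endpoints: -0.0625, 0.375, 0.8125, 1.25, 1.6875, 2.125, 2.5625, 3.
f(-0.0625) ≈ 0.939, f(0.375) ≈ 1.455, f(0.8125) ≈ 2.254, f(1.25) ≈ 3.490, f(1.6875) ≈ 5.406, f(2.125) ≈ 8.373, f(2.5625) ≈ 12.968, f(3) ≈ 20.086.
Sum = Δs · [f(-0.0625) + f(0.375) + f(0.8125) + ...].
Sum ≈ 24.050.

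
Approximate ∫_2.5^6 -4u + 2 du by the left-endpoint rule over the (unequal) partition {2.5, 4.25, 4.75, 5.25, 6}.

-44.25

Subinterval widths: 1.75, 0.5, 0.5, 0.75.
Left endpoints: 2.5, 4.25, 4.75, 5.25.
f(2.5) = -8, f(4.25) = -15, f(4.75) = -17, f(5.25) = -19.
Sum = Σ Δu_i · f(u_i).
Sum = -44.25.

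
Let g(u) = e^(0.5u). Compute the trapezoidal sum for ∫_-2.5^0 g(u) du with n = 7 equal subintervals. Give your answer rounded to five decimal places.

Δu = (0 − (-2.5))/7 = 5/14.
g(-2.5) ≈ 0.28650, g(-15/7) ≈ 0.34252, g(-25/14) ≈ 0.40948, g(-10/7) ≈ 0.48954, g(-15/14) ≈ 0.58525, g(-5/7) ≈ 0.69967, g(-5/14) ≈ 0.83646, g(0) ≈ 1.00000.
T_7 = (Δu/2)·[g(u_0) + 2g(u_1) + ... + 2g(u_{6}) + g(u_7)].
Sum ≈ 1.43078.

1.43078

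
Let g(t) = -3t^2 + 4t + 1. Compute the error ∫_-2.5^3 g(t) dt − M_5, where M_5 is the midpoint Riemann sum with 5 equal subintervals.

-1.66375

Exact integral: ∫_-2.5^3 g(t) dt = -31.625.
M_5 = -29.96125.
Error = -31.625 − (-29.96125) = -1.66375.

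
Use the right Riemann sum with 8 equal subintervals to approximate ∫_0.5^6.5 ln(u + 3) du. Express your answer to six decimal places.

Δu = (6.5 − 0.5)/8 = 0.75.
Right endpoints: 1.25, 2, 2.75, 3.5, 4.25, 5, 5.75, 6.5.
f(1.25) ≈ 1.446919, f(2) ≈ 1.609438, f(2.75) ≈ 1.749200, f(3.5) ≈ 1.871802, f(4.25) ≈ 1.981001, f(5) ≈ 2.079442, f(5.75) ≈ 2.169054, f(6.5) ≈ 2.251292.
Sum = Δu · [f(1.25) + f(2) + f(2.75) + ...].
Sum ≈ 11.368611.

11.368611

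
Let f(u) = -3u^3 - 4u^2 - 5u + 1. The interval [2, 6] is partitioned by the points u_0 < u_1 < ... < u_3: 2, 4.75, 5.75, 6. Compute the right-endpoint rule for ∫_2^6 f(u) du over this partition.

Subinterval widths: 2.75, 1, 0.25.
Right endpoints: 4.75, 5.75, 6.
f(4.75) = -434.515625, f(5.75) = -730.328125, f(6) = -821.
Sum = Σ Δu_i · f(u_i).
Sum = -2130.49609375.

-2130.49609375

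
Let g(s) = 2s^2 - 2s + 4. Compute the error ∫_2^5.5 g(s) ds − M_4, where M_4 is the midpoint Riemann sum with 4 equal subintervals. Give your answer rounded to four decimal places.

Exact integral: ∫_2^5.5 g(s) ds ≈ 93.333333.
M_4 = 92.88671875.
Error ≈ 93.333333 − 92.88671875 ≈ 0.4466.

0.4466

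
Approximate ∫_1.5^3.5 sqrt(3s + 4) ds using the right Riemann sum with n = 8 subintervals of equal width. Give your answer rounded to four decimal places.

Δs = (3.5 − 1.5)/8 = 0.25.
Right endpoints: 1.75, 2, 2.25, 2.5, 2.75, 3, 3.25, 3.5.
f(1.75) ≈ 3.0414, f(2) ≈ 3.1623, f(2.25) ≈ 3.2787, f(2.5) ≈ 3.3912, f(2.75) ≈ 3.5000, f(3) ≈ 3.6056, f(3.25) ≈ 3.7081, f(3.5) ≈ 3.8079.
Sum = Δs · [f(1.75) + f(2) + f(2.25) + ...].
Sum ≈ 6.8738.

6.8738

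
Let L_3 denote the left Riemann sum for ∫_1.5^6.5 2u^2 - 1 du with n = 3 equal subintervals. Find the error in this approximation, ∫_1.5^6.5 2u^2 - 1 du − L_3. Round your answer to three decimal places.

Exact integral: ∫_1.5^6.5 f(u) du ≈ 175.83333.
L_3 ≈ 113.79630.
Error ≈ 175.83333 − 113.79630 ≈ 62.037.

62.037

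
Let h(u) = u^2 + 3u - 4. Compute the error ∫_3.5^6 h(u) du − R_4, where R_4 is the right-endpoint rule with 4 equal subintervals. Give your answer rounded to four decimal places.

-9.9284

Exact integral: ∫_3.5^6 h(u) du ≈ 83.333333.
R_4 = 93.26171875.
Error ≈ 83.333333 − 93.26171875 ≈ -9.9284.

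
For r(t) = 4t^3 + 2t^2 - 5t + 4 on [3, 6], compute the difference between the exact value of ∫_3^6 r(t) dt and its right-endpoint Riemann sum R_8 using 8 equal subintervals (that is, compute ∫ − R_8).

-153

Exact integral: ∫_3^6 r(t) dt = 1285.5.
R_8 = 1438.5.
Error = 1285.5 − 1438.5 = -153.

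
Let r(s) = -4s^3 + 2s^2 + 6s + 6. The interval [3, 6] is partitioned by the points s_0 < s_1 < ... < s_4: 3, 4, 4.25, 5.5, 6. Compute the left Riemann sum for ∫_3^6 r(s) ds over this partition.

-696.796875

Subinterval widths: 1, 0.25, 1.25, 0.5.
Left endpoints: 3, 4, 4.25, 5.5.
r(3) = -66, r(4) = -194, r(4.25) = -239.4375, r(5.5) = -566.
Sum = Σ Δs_i · r(s_i).
Sum = -696.796875.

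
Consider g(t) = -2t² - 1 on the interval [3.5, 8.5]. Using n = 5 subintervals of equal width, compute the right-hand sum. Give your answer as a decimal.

Δt = (8.5 − 3.5)/5 = 1.
Right endpoints: 4.5, 5.5, 6.5, 7.5, 8.5.
g(4.5) = -41.5, g(5.5) = -61.5, g(6.5) = -85.5, g(7.5) = -113.5, g(8.5) = -145.5.
Sum = Δt · [g(4.5) + g(5.5) + g(6.5) + g(7.5) + g(8.5)].
Sum = -447.5.

-447.5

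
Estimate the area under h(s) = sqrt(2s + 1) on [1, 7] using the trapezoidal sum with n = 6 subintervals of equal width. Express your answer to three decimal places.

Δs = (7 − 1)/6 = 1.
h(1) ≈ 1.732, h(2) ≈ 2.236, h(3) ≈ 2.646, h(4) ≈ 3.000, h(5) ≈ 3.317, h(6) ≈ 3.606, h(7) ≈ 3.873.
T_6 = (Δs/2)·[h(s_0) + 2h(s_1) + ... + 2h(s_{5}) + h(s_6)].
Sum ≈ 17.607.

17.607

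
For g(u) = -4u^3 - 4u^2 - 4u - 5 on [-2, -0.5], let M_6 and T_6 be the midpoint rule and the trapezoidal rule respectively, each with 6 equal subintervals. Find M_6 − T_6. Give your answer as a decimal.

M_6 = 5.3515625.
T_6 = 5.609375.
M_6 − T_6 = -0.2578125.

-0.2578125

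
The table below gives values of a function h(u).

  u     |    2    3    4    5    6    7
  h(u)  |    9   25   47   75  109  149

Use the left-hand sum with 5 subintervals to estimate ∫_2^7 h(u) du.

Δu = 1.
Sum = 1·[9 + 25 + 47 + 75 + 109] = 265.

265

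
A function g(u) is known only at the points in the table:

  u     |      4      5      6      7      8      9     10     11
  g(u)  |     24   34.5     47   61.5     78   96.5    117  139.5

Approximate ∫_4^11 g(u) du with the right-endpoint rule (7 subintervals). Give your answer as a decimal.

574

Δu = 1.
Sum = 1·[34.5 + 47 + 61.5 + 78 + 96.5 + 117 + 139.5] = 574.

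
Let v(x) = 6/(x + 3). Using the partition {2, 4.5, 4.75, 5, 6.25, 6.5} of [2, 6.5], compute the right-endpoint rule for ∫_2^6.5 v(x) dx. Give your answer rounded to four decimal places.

3.3498

Subinterval widths: 2.5, 0.25, 0.25, 1.25, 0.25.
Right endpoints: 4.5, 4.75, 5, 6.25, 6.5.
v(4.5) = 0.8, v(4.75) = 24/31, v(5) = 0.75, v(6.25) = 24/37, v(6.5) = 12/19.
Sum = Σ Δx_i · v(x_i).
Sum ≈ 3.3498.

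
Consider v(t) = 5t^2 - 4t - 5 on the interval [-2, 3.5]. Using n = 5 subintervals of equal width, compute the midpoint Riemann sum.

Δt = (3.5 − (-2))/5 = 1.1.
Midpoints: -1.45, -0.35, 0.75, 1.85, 2.95.
v(-1.45) = 11.3125, v(-0.35) = -2.9875, v(0.75) = -5.1875, v(1.85) = 4.7125, v(2.95) = 26.7125.
Sum = Δt · [v(-1.45) + v(-0.35) + v(0.75) + v(1.85) + v(2.95)].
Sum = 38.01875.

38.01875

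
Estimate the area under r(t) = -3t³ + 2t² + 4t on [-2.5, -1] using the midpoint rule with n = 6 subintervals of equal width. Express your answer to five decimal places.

27.65820

Δt = (-1 − (-2.5))/6 = 0.25.
Midpoints: -2.375, -2.125, -1.875, -1.625, -1.375, -1.125.
r(-2.375) = 21489/512, r(-2.125) = 15011/512, r(-1.875) = 9885/512, r(-1.625) = 5967/512, r(-1.375) = 3113/512, r(-1.125) = 1179/512.
Sum = Δt · [r(-2.375) + r(-2.125) + r(-1.875) + ...].
Sum ≈ 27.65820.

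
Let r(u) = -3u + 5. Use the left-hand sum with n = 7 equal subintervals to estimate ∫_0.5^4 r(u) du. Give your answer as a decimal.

Δu = (4 − 0.5)/7 = 0.5.
Left endpoints: 0.5, 1, 1.5, 2, 2.5, 3, 3.5.
r(0.5) = 3.5, r(1) = 2, r(1.5) = 0.5, r(2) = -1, r(2.5) = -2.5, r(3) = -4, r(3.5) = -5.5.
Sum = Δu · [r(0.5) + r(1) + r(1.5) + ...].
Sum = -3.5.

-3.5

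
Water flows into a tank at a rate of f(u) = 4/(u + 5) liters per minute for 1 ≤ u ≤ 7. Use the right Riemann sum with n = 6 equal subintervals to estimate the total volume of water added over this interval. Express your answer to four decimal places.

2.6128

Δu = (7 − 1)/6 = 1.
Right endpoints: 2, 3, 4, 5, 6, 7.
f(2) = 4/7, f(3) = 0.5, f(4) = 4/9, f(5) = 0.4, f(6) = 4/11, f(7) = 1/3.
Sum = Δu · [f(2) + f(3) + f(4) + ...].
Sum ≈ 2.6128.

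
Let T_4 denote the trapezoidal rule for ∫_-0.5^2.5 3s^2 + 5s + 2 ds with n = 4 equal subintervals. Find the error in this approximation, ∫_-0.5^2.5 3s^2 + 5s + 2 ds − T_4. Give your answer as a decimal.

-0.84375

Exact integral: ∫_-0.5^2.5 f(s) ds = 36.75.
T_4 = 37.59375.
Error = 36.75 − 37.59375 = -0.84375.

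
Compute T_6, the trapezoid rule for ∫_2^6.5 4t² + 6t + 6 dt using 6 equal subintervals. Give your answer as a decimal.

498.9375

Δt = (6.5 − 2)/6 = 0.75.
f(2) = 34, f(2.75) = 52.75, f(3.5) = 76, f(4.25) = 103.75, f(5) = 136, f(5.75) = 172.75, f(6.5) = 214.
T_6 = (Δt/2)·[f(t_0) + 2f(t_1) + ... + 2f(t_{5}) + f(t_6)].
Sum = 498.9375.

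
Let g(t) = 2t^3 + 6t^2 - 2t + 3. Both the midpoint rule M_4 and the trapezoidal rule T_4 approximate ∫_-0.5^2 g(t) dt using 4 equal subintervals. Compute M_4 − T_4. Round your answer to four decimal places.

M_4 ≈ 27.114258.
T_4 ≈ 29.677734.
M_4 − T_4 ≈ -2.5635.

-2.5635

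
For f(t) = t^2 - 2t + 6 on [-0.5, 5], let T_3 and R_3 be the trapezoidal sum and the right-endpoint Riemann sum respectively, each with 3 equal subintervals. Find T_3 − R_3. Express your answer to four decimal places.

T_3 ≈ 53.039352.
R_3 ≈ 65.643519.
T_3 − R_3 ≈ -12.6042.

-12.6042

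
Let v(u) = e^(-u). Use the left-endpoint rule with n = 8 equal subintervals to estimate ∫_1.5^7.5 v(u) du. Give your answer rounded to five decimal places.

0.31638

Δu = (7.5 − 1.5)/8 = 0.75.
Left endpoints: 1.5, 2.25, 3, 3.75, 4.5, 5.25, 6, 6.75.
v(1.5) ≈ 0.22313, v(2.25) ≈ 0.10540, v(3) ≈ 0.04979, v(3.75) ≈ 0.02352, v(4.5) ≈ 0.01111, v(5.25) ≈ 0.00525, v(6) ≈ 0.00248, v(6.75) ≈ 0.00117.
Sum = Δu · [v(1.5) + v(2.25) + v(3) + ...].
Sum ≈ 0.31638.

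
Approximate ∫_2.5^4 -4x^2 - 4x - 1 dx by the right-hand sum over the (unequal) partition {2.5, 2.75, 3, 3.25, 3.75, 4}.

-93.25

Subinterval widths: 0.25, 0.25, 0.25, 0.5, 0.25.
Right endpoints: 2.75, 3, 3.25, 3.75, 4.
f(2.75) = -42.25, f(3) = -49, f(3.25) = -56.25, f(3.75) = -72.25, f(4) = -81.
Sum = Σ Δx_i · f(x_i).
Sum = -93.25.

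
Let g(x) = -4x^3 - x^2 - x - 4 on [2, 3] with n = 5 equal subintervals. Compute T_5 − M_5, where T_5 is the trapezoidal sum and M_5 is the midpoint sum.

-0.31

T_5 = -78.04.
M_5 = -77.73.
T_5 − M_5 = -0.31.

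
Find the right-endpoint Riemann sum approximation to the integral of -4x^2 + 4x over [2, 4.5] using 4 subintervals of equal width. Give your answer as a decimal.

-96.171875

Δx = (4.5 − 2)/4 = 0.625.
Right endpoints: 2.625, 3.25, 3.875, 4.5.
f(2.625) = -17.0625, f(3.25) = -29.25, f(3.875) = -44.5625, f(4.5) = -63.
Sum = Δx · [f(2.625) + f(3.25) + f(3.875) + f(4.5)].
Sum = -96.171875.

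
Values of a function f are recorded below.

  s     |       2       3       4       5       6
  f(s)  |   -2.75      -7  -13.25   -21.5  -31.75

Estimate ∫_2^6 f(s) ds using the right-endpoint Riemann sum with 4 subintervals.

Δs = 1.
Sum = 1·[(-7) + (-13.25) + (-21.5) + (-31.75)] = -73.5.

-73.5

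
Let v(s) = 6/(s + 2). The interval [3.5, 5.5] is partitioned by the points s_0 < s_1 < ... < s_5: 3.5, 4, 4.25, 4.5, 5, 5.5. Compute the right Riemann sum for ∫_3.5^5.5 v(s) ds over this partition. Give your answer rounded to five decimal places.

1.79934

Subinterval widths: 0.5, 0.25, 0.25, 0.5, 0.5.
Right endpoints: 4, 4.25, 4.5, 5, 5.5.
v(4) = 1, v(4.25) = 0.96, v(4.5) = 12/13, v(5) = 6/7, v(5.5) = 0.8.
Sum = Σ Δs_i · v(s_i).
Sum ≈ 1.79934.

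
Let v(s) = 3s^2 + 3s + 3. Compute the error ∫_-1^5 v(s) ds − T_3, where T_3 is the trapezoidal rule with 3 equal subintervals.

Exact integral: ∫_-1^5 v(s) ds = 180.
T_3 = 192.
Error = 180 − 192 = -12.

-12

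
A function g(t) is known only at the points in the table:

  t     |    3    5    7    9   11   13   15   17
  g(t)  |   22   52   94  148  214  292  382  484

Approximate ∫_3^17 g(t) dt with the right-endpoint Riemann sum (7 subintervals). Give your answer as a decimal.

Δt = 2.
Sum = 2·[52 + 94 + 148 + 214 + 292 + 382 + 484] = 3332.

3332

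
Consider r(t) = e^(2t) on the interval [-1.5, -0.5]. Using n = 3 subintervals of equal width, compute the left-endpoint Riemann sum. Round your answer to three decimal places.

Δt = (-0.5 − (-1.5))/3 = 1/3.
Left endpoints: -1.5, -7/6, -5/6.
r(-1.5) ≈ 0.050, r(-7/6) ≈ 0.097, r(-5/6) ≈ 0.189.
Sum = Δt · [r(-1.5) + r(-7/6) + r(-5/6)].
Sum ≈ 0.112.

0.112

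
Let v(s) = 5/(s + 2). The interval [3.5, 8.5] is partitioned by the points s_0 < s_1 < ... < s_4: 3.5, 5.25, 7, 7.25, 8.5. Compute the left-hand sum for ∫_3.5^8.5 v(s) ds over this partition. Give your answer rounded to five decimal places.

3.61237

Subinterval widths: 1.75, 1.75, 0.25, 1.25.
Left endpoints: 3.5, 5.25, 7, 7.25.
v(3.5) = 10/11, v(5.25) = 20/29, v(7) = 5/9, v(7.25) = 20/37.
Sum = Σ Δs_i · v(s_i).
Sum ≈ 3.61237.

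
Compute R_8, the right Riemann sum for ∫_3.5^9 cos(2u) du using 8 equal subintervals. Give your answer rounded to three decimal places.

Δu = (9 − 3.5)/8 = 0.6875.
Right endpoints: 4.1875, 4.875, 5.5625, 6.25, 6.9375, 7.625, 8.3125, 9.
f(4.1875) ≈ -0.498, f(4.875) ≈ -0.948, f(5.5625) ≈ 0.129, f(6.25) ≈ 0.998, f(6.9375) ≈ 0.259, f(7.625) ≈ -0.897, f(8.3125) ≈ -0.608, f(9) ≈ 0.660.
Sum = Δu · [f(4.1875) + f(4.875) + f(5.5625) + ...].
Sum ≈ -0.622.

-0.622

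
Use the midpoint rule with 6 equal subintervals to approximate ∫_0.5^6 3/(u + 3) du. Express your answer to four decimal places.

Δu = (6 − 0.5)/6 = 11/12.
Midpoints: 23/24, 1.875, 67/24, 89/24, 4.625, 133/24.
f(23/24) = 72/95, f(1.875) = 8/13, f(67/24) = 72/139, f(89/24) = 72/161, f(4.625) = 24/61, f(133/24) = 72/205.
Sum = Δu · [f(23/24) + f(1.875) + f(67/24) + ...].
Sum ≈ 2.8262.

2.8262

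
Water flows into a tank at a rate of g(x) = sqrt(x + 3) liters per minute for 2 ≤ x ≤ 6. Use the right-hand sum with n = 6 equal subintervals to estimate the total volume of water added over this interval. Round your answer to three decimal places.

Δx = (6 − 2)/6 = 2/3.
Right endpoints: 8/3, 10/3, 4, 14/3, 16/3, 6.
g(8/3) ≈ 2.380, g(10/3) ≈ 2.517, g(4) ≈ 2.646, g(14/3) ≈ 2.769, g(16/3) ≈ 2.887, g(6) ≈ 3.000.
Sum = Δx · [g(8/3) + g(10/3) + g(4) + ...].
Sum ≈ 10.799.

10.799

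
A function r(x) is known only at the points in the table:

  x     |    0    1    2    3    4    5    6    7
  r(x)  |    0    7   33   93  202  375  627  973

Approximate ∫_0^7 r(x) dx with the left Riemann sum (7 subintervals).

Δx = 1.
Sum = 1·[0 + 7 + 33 + 93 + 202 + 375 + 627] = 1337.

1337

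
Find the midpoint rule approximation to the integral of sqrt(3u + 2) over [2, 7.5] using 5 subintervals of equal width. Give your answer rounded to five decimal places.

Δu = (7.5 − 2)/5 = 1.1.
Midpoints: 2.55, 3.65, 4.75, 5.85, 6.95.
f(2.55) ≈ 3.10644, f(3.65) ≈ 3.59861, f(4.75) ≈ 4.03113, f(5.85) ≈ 4.42154, f(6.95) ≈ 4.78017.
Sum = Δu · [f(2.55) + f(3.65) + f(4.75) + f(5.85) + f(6.95)].
Sum ≈ 21.93168.

21.93168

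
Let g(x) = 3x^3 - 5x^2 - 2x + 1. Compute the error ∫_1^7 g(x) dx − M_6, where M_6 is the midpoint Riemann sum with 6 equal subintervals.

Exact integral: ∫_1^7 g(x) dx = 1188.
M_6 = 1172.5.
Error = 1188 − 1172.5 = 15.5.

15.5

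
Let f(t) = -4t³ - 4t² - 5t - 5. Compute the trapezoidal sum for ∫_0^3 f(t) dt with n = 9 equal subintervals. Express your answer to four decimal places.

Δt = (3 − 0)/9 = 1/3.
f(0) = -5, f(1/3) = -196/27, f(2/3) = -305/27, f(1) = -18, f(4/3) = -763/27, f(5/3) = -1160/27, f(2) = -63, f(7/3) = -2410/27, f(8/3) = -3311/27, f(3) = -164.
T_9 = (Δt/2)·[f(t_0) + 2f(t_1) + ... + 2f(t_{8}) + f(t_9)].
Sum ≈ -155.7222.

-155.7222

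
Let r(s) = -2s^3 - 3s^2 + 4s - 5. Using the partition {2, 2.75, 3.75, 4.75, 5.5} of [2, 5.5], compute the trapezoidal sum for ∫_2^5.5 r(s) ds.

-584.9921875

Subinterval widths: 0.75, 1, 1, 0.75.
r(2) = -25, r(2.75) = -58.28125, r(3.75) = -137.65625, r(4.75) = -268.03125, r(5.5) = -406.5.
On each subinterval the trapezoid contributes (Δs_i/2)·[r(s_{i-1}) + r(s_i)].
Sum = -584.9921875.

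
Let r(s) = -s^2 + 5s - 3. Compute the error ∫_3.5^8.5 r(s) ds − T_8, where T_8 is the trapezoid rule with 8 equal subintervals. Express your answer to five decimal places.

Exact integral: ∫_3.5^8.5 r(s) ds ≈ -55.4166667.
T_8 = -55.7421875.
Error ≈ -55.4166667 − (-55.7421875) ≈ 0.32552.

0.32552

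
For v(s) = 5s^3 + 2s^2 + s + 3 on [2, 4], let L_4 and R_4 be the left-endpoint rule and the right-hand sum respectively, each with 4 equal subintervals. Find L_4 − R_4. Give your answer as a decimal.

-153

L_4 = 276.75.
R_4 = 429.75.
L_4 − R_4 = -153.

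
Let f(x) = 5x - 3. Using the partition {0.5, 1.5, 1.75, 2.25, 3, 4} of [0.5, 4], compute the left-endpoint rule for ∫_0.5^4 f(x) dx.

Subinterval widths: 1, 0.25, 0.5, 0.75, 1.
Left endpoints: 0.5, 1.5, 1.75, 2.25, 3.
f(0.5) = -0.5, f(1.5) = 4.5, f(1.75) = 5.75, f(2.25) = 8.25, f(3) = 12.
Sum = Σ Δx_i · f(x_i).
Sum = 21.6875.

21.6875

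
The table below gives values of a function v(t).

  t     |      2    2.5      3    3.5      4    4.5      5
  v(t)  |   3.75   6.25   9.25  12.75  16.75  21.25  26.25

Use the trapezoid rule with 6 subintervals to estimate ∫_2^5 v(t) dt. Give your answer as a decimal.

Δt = 0.5.
T_6 = (0.5/2)·[3.75 + 2·6.25 + 2·9.25 + 2·12.75 + 2·16.75 + 2·21.25 + 26.25] = 40.625.

40.625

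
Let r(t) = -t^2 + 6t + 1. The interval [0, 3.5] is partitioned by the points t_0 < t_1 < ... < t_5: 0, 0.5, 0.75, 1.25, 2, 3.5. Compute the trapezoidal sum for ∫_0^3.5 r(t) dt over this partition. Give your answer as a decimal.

25.28125

Subinterval widths: 0.5, 0.25, 0.5, 0.75, 1.5.
r(0) = 1, r(0.5) = 3.75, r(0.75) = 4.9375, r(1.25) = 6.9375, r(2) = 9, r(3.5) = 9.75.
On each subinterval the trapezoid contributes (Δt_i/2)·[r(t_{i-1}) + r(t_i)].
Sum = 25.28125.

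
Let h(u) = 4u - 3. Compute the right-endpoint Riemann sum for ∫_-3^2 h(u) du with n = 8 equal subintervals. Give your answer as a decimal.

Δu = (2 − (-3))/8 = 0.625.
Right endpoints: -2.375, -1.75, -1.125, -0.5, 0.125, 0.75, 1.375, 2.
h(-2.375) = -12.5, h(-1.75) = -10, h(-1.125) = -7.5, h(-0.5) = -5, h(0.125) = -2.5, h(0.75) = 0, h(1.375) = 2.5, h(2) = 5.
Sum = Δu · [h(-2.375) + h(-1.75) + h(-1.125) + ...].
Sum = -18.75.

-18.75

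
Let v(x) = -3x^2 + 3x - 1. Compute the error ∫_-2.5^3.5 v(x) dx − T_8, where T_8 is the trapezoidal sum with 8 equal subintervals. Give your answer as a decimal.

1.6875

Exact integral: ∫_-2.5^3.5 v(x) dx = -55.5.
T_8 = -57.1875.
Error = -55.5 − (-57.1875) = 1.6875.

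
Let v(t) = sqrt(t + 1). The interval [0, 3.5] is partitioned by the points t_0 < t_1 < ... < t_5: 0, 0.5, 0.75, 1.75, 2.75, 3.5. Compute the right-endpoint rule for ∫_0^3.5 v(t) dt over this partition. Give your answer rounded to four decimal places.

Subinterval widths: 0.5, 0.25, 1, 1, 0.75.
Right endpoints: 0.5, 0.75, 1.75, 2.75, 3.5.
v(0.5) ≈ 1.2247, v(0.75) ≈ 1.3229, v(1.75) ≈ 1.6583, v(2.75) ≈ 1.9365, v(3.5) ≈ 2.1213.
Sum = Σ Δt_i · v(t_i).
Sum ≈ 6.1289.

6.1289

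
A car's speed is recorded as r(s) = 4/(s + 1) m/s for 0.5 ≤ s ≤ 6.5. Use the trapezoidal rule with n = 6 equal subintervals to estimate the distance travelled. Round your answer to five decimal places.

Δs = (6.5 − 0.5)/6 = 1.
r(0.5) = 8/3, r(1.5) = 1.6, r(2.5) = 8/7, r(3.5) = 8/9, r(4.5) = 8/11, r(5.5) = 8/13, r(6.5) = 8/15.
T_6 = (Δs/2)·[r(s_0) + 2r(s_1) + ... + 2r(s_{5}) + r(s_6)].
Sum ≈ 6.57440.

6.57440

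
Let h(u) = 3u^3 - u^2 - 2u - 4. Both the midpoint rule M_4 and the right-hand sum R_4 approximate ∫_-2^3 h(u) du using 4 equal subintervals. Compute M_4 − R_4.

M_4 = 9.8046875.
R_4 = 72.890625.
M_4 − R_4 = -63.0859375.

-63.0859375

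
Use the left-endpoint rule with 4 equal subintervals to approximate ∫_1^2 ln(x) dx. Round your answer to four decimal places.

0.2971

Δx = (2 − 1)/4 = 0.25.
Left endpoints: 1, 1.25, 1.5, 1.75.
f(1) ≈ 0.0000, f(1.25) ≈ 0.2231, f(1.5) ≈ 0.4055, f(1.75) ≈ 0.5596.
Sum = Δx · [f(1) + f(1.25) + f(1.5) + f(1.75)].
Sum ≈ 0.2971.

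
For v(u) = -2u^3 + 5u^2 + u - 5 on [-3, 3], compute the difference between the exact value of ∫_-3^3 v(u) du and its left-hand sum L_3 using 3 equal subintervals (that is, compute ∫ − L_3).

-122

Exact integral: ∫_-3^3 v(u) du = 60.
L_3 = 182.
Error = 60 − 182 = -122.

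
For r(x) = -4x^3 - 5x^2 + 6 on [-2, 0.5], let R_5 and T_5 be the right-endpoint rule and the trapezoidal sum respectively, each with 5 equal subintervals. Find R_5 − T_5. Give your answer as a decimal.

R_5 = 14.375.
T_5 = 17.8125.
R_5 − T_5 = -3.4375.

-3.4375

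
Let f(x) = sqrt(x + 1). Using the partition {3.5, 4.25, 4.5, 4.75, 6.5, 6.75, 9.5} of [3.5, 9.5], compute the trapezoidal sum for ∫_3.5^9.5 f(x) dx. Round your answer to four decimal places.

16.2953

Subinterval widths: 0.75, 0.25, 0.25, 1.75, 0.25, 2.75.
f(3.5) ≈ 2.1213, f(4.25) ≈ 2.2913, f(4.5) ≈ 2.3452, f(4.75) ≈ 2.3979, f(6.5) ≈ 2.7386, f(6.75) ≈ 2.7839, f(9.5) ≈ 3.2404.
On each subinterval the trapezoid contributes (Δx_i/2)·[f(x_{i-1}) + f(x_i)].
Sum ≈ 16.2953.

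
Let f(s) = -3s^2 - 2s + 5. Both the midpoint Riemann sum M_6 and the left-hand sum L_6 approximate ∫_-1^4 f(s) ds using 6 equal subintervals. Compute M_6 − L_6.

M_6 ≈ -54.131944.
L_6 ≈ -33.819444.
M_6 − L_6 = -20.3125.

-20.3125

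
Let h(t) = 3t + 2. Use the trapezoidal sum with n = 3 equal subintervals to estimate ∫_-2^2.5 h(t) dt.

Δt = (2.5 − (-2))/3 = 1.5.
h(-2) = -4, h(-0.5) = 0.5, h(1) = 5, h(2.5) = 9.5.
T_3 = (Δt/2)·[h(t_0) + 2h(t_1) + 2h(t_2) + h(t_3)].
Sum = 12.375.

12.375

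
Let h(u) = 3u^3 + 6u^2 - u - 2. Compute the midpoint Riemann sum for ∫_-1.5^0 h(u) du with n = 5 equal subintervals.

1.0865625

Δu = (0 − (-1.5))/5 = 0.3.
Midpoints: -1.35, -1.05, -0.75, -0.45, -0.15.
h(-1.35) = 2.903875, h(-1.05) = 2.192125, h(-0.75) = 0.859375, h(-0.45) = -0.608375, h(-0.15) = -1.725125.
Sum = Δu · [h(-1.35) + h(-1.05) + h(-0.75) + h(-0.45) + h(-0.15)].
Sum = 1.0865625.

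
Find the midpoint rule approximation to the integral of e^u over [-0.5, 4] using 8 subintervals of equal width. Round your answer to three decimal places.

Δu = (4 − (-0.5))/8 = 0.5625.
Midpoints: -0.21875, 0.34375, 0.90625, 1.46875, 2.03125, 2.59375, 3.15625, 3.71875.
f(-0.21875) ≈ 0.804, f(0.34375) ≈ 1.410, f(0.90625) ≈ 2.475, f(1.46875) ≈ 4.344, f(2.03125) ≈ 7.624, f(2.59375) ≈ 13.380, f(3.15625) ≈ 23.482, f(3.71875) ≈ 41.213.
Sum = Δu · [f(-0.21875) + f(0.34375) + f(0.90625) + ...].
Sum ≈ 53.286.

53.286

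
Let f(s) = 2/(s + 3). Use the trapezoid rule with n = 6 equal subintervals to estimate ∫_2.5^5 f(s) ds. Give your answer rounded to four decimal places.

Δs = (5 − 2.5)/6 = 5/12.
f(2.5) = 4/11, f(35/12) = 24/71, f(10/3) = 6/19, f(3.75) = 8/27, f(25/6) = 12/43, f(55/12) = 24/91, f(5) = 0.25.
T_6 = (Δs/2)·[f(s_0) + 2f(s_1) + ... + 2f(s_{5}) + f(s_6)].
Sum ≈ 0.7499.

0.7499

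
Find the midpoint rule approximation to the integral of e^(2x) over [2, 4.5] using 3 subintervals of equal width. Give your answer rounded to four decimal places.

Δx = (4.5 − 2)/3 = 5/6.
Midpoints: 29/12, 3.25, 49/12.
f(29/12) ≈ 125.6290, f(3.25) ≈ 665.1416, f(49/12) ≈ 3521.5858.
Sum = Δx · [f(29/12) + f(3.25) + f(49/12)].
Sum ≈ 3593.6303.

3593.6303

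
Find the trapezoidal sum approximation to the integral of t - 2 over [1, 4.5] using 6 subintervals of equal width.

2.625

Δt = (4.5 − 1)/6 = 7/12.
f(1) = -1, f(19/12) = -5/12, f(13/6) = 1/6, f(2.75) = 0.75, f(10/3) = 4/3, f(47/12) = 23/12, f(4.5) = 2.5.
T_6 = (Δt/2)·[f(t_0) + 2f(t_1) + ... + 2f(t_{5}) + f(t_6)].
Sum = 2.625.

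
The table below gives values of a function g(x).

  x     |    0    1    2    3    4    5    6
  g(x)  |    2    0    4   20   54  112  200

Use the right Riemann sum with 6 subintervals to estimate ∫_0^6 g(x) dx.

390

Δx = 1.
Sum = 1·[0 + 4 + 20 + 54 + 112 + 200] = 390.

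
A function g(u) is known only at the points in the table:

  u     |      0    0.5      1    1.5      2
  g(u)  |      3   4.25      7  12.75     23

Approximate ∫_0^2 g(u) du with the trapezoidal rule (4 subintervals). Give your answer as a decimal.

18.5

Δu = 0.5.
T_4 = (0.5/2)·[3 + 2·4.25 + 2·7 + 2·12.75 + 23] = 18.5.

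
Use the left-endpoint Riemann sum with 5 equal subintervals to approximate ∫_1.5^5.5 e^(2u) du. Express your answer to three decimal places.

12113.041

Δu = (5.5 − 1.5)/5 = 0.8.
Left endpoints: 1.5, 2.3, 3.1, 3.9, 4.7.
f(1.5) ≈ 20.086, f(2.3) ≈ 99.484, f(3.1) ≈ 492.749, f(3.9) ≈ 2440.602, f(4.7) ≈ 12088.381.
Sum = Δu · [f(1.5) + f(2.3) + f(3.1) + f(3.9) + f(4.7)].
Sum ≈ 12113.041.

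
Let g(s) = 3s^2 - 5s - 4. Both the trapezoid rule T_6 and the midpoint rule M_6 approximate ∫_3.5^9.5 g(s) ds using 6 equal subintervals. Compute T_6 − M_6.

T_6 = 598.5.
M_6 = 594.
T_6 − M_6 = 4.5.

4.5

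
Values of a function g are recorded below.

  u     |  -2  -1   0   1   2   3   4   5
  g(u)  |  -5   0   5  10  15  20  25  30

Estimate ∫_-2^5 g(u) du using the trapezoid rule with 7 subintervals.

87.5

Δu = 1.
T_7 = (1/2)·[(-5) + 2·0 + 2·5 + 2·10 + 2·15 + 2·20 + 2·25 + 30] = 87.5.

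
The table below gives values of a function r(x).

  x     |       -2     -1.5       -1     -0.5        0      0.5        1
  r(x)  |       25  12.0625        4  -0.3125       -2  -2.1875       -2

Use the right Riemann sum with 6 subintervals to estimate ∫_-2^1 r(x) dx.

4.78125

Δx = 0.5.
Sum = 0.5·[12.0625 + 4 + (-0.3125) + (-2) + (-2.1875) + (-2)] = 4.78125.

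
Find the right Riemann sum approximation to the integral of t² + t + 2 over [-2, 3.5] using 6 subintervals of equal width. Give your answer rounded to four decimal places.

Δt = (3.5 − (-2))/6 = 11/12.
Right endpoints: -13/12, -1/6, 0.75, 5/3, 31/12, 3.5.
f(-13/12) = 301/144, f(-1/6) = 67/36, f(0.75) = 3.3125, f(5/3) = 58/9, f(31/12) = 1621/144, f(3.5) = 17.75.
Sum = Δt · [f(-13/12) + f(-1/6) + f(0.75) + ...].
Sum ≈ 39.1557.

39.1557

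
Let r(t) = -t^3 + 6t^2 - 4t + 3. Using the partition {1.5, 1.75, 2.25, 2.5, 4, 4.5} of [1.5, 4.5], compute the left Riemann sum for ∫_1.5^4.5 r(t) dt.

Subinterval widths: 0.25, 0.5, 0.25, 1.5, 0.5.
Left endpoints: 1.5, 1.75, 2.25, 2.5, 4.
r(1.5) = 7.125, r(1.75) = 9.015625, r(2.25) = 12.984375, r(2.5) = 14.875, r(4) = 19.
Sum = Σ Δt_i · r(t_i).
Sum = 41.34765625.

41.34765625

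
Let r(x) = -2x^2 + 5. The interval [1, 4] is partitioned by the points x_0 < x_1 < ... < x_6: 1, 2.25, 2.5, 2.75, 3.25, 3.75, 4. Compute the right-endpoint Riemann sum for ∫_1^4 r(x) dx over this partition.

-37.1875

Subinterval widths: 1.25, 0.25, 0.25, 0.5, 0.5, 0.25.
Right endpoints: 2.25, 2.5, 2.75, 3.25, 3.75, 4.
r(2.25) = -5.125, r(2.5) = -7.5, r(2.75) = -10.125, r(3.25) = -16.125, r(3.75) = -23.125, r(4) = -27.
Sum = Σ Δx_i · r(x_i).
Sum = -37.1875.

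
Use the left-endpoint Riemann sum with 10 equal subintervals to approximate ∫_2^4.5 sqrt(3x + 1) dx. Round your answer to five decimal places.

Δx = (4.5 − 2)/10 = 0.25.
Left endpoints: 2, 2.25, 2.5, 2.75, 3, 3.25, 3.5, 3.75, 4, 4.25.
f(2) ≈ 2.64575, f(2.25) ≈ 2.78388, f(2.5) ≈ 2.91548, f(2.75) ≈ 3.04138, f(3) ≈ 3.16228, f(3.25) ≈ 3.27872, f(3.5) ≈ 3.39116, f(3.75) ≈ 3.50000, f(4) ≈ 3.60555, f(4.25) ≈ 3.70810.
Sum = Δx · [f(2) + f(2.25) + f(2.5) + ...].
Sum ≈ 8.00808.

8.00808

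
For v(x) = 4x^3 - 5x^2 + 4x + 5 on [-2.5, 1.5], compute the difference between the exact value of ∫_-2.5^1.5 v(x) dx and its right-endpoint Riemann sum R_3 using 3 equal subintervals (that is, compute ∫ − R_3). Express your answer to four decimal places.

Exact integral: ∫_-2.5^1.5 v(x) dx ≈ -53.666667.
R_3 ≈ 7.962963.
Error ≈ -53.666667 − 7.962963 ≈ -61.6296.

-61.6296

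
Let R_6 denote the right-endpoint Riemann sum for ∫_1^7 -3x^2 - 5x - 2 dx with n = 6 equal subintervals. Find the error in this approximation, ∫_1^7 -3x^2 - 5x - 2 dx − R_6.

Exact integral: ∫_1^7 f(x) dx = -474.
R_6 = -564.
Error = -474 − (-564) = 90.

90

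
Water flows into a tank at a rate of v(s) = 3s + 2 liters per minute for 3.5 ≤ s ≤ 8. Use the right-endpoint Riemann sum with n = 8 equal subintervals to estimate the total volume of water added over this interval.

90.421875

Δs = (8 − 3.5)/8 = 0.5625.
Right endpoints: 4.0625, 4.625, 5.1875, 5.75, 6.3125, 6.875, 7.4375, 8.
v(4.0625) = 14.1875, v(4.625) = 15.875, v(5.1875) = 17.5625, v(5.75) = 19.25, v(6.3125) = 20.9375, v(6.875) = 22.625, v(7.4375) = 24.3125, v(8) = 26.
Sum = Δs · [v(4.0625) + v(4.625) + v(5.1875) + ...].
Sum = 90.421875.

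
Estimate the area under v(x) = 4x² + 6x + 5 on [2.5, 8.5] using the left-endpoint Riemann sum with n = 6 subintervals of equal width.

880

Δx = (8.5 − 2.5)/6 = 1.
Left endpoints: 2.5, 3.5, 4.5, 5.5, 6.5, 7.5.
v(2.5) = 45, v(3.5) = 75, v(4.5) = 113, v(5.5) = 159, v(6.5) = 213, v(7.5) = 275.
Sum = Δx · [v(2.5) + v(3.5) + v(4.5) + ...].
Sum = 880.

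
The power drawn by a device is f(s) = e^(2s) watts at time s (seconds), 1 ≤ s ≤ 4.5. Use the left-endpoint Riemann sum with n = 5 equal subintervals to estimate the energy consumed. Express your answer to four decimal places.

Δs = (4.5 − 1)/5 = 0.7.
Left endpoints: 1, 1.7, 2.4, 3.1, 3.8.
f(1) ≈ 7.3891, f(1.7) ≈ 29.9641, f(2.4) ≈ 121.5104, f(3.1) ≈ 492.7490, f(3.8) ≈ 1998.1959.
Sum = Δs · [f(1) + f(1.7) + f(2.4) + f(3.1) + f(3.8)].
Sum ≈ 1854.8660.

1854.8660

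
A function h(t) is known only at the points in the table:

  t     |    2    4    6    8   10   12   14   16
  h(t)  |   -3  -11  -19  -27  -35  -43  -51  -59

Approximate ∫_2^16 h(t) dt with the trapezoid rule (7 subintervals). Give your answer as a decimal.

Δt = 2.
T_7 = (2/2)·[(-3) + 2·(-11) + 2·(-19) + 2·(-27) + 2·(-35) + 2·(-43) + 2·(-51) + (-59)] = -434.

-434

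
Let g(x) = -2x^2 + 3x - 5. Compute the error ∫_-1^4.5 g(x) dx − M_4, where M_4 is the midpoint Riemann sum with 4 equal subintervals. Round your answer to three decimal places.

-1.733

Exact integral: ∫_-1^4.5 g(x) dx ≈ -60.04167.
M_4 = -58.30859375.
Error ≈ -60.04167 − (-58.30859375) ≈ -1.733.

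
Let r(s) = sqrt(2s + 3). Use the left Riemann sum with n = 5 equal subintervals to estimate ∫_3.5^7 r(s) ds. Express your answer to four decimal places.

12.4840

Δs = (7 − 3.5)/5 = 0.7.
Left endpoints: 3.5, 4.2, 4.9, 5.6, 6.3.
r(3.5) ≈ 3.1623, r(4.2) ≈ 3.3764, r(4.9) ≈ 3.5777, r(5.6) ≈ 3.7683, r(6.3) ≈ 3.9497.
Sum = Δs · [r(3.5) + r(4.2) + r(4.9) + r(5.6) + r(6.3)].
Sum ≈ 12.4840.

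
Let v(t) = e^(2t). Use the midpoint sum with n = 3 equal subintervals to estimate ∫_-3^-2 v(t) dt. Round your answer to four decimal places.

Δt = (-2 − (-3))/3 = 1/3.
Midpoints: -17/6, -2.5, -13/6.
v(-17/6) ≈ 0.0035, v(-2.5) ≈ 0.0067, v(-13/6) ≈ 0.0131.
Sum = Δt · [v(-17/6) + v(-2.5) + v(-13/6)].
Sum ≈ 0.0078.

0.0078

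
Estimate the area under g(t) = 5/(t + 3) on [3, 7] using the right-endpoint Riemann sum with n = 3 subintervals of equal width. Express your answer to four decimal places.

Δt = (7 − 3)/3 = 4/3.
Right endpoints: 13/3, 17/3, 7.
g(13/3) = 15/22, g(17/3) = 15/26, g(7) = 0.5.
Sum = Δt · [g(13/3) + g(17/3) + g(7)].
Sum ≈ 2.3450.

2.3450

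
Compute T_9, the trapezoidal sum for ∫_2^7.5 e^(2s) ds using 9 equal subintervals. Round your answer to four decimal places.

Δs = (7.5 − 2)/9 = 11/18.
f(2) ≈ 54.5982, f(47/18) ≈ 185.3456, f(29/9) ≈ 629.1970, f(23/6) ≈ 2135.9497, f(40/9) ≈ 7250.9581, f(91/18) ≈ 24614.9955, f(17/3) ≈ 83561.0961, f(113/18) ≈ 283666.7905, f(62/9) ≈ 962970.2312, f(7.5) ≈ 3269017.3725.
T_9 = (Δs/2)·[f(s_0) + 2f(s_1) + ... + 2f(s_{8}) + f(s_9)].
Sum ≈ 1833058.6690.

1833058.6690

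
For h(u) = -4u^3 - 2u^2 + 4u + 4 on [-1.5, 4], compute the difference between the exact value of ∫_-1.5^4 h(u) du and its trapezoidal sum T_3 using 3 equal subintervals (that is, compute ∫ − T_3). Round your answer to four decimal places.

Exact integral: ∫_-1.5^4 h(u) du ≈ -246.354167.
T_3 ≈ -298.731481.
Error ≈ -246.354167 − (-298.731481) ≈ 52.3773.

52.3773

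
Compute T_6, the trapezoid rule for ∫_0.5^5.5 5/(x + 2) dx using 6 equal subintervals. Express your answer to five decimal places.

5.53373

Δx = (5.5 − 0.5)/6 = 5/6.
f(0.5) = 2, f(4/3) = 1.5, f(13/6) = 1.2, f(3) = 1, f(23/6) = 6/7, f(14/3) = 0.75, f(5.5) = 2/3.
T_6 = (Δx/2)·[f(x_0) + 2f(x_1) + ... + 2f(x_{5}) + f(x_6)].
Sum ≈ 5.53373.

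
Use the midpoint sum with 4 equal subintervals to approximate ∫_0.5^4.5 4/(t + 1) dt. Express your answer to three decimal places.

Δt = (4.5 − 0.5)/4 = 1.
Midpoints: 1, 2, 3, 4.
f(1) = 2, f(2) = 4/3, f(3) = 1, f(4) = 0.8.
Sum = Δt · [f(1) + f(2) + f(3) + f(4)].
Sum ≈ 5.133.

5.133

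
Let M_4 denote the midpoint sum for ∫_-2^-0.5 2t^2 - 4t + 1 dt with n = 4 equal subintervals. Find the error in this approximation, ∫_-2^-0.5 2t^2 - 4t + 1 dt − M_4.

0.03515625

Exact integral: ∫_-2^-0.5 f(t) dt = 14.25.
M_4 = 14.21484375.
Error = 14.25 − 14.21484375 = 0.03515625.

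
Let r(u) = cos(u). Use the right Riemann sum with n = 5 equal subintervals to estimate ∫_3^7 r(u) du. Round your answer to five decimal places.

1.18561

Δu = (7 − 3)/5 = 0.8.
Right endpoints: 3.8, 4.6, 5.4, 6.2, 7.
r(3.8) ≈ -0.79097, r(4.6) ≈ -0.11215, r(5.4) ≈ 0.63469, r(6.2) ≈ 0.99654, r(7) ≈ 0.75390.
Sum = Δu · [r(3.8) + r(4.6) + r(5.4) + r(6.2) + r(7)].
Sum ≈ 1.18561.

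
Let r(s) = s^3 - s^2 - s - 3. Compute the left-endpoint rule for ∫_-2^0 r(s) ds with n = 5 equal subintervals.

-12.88

Δs = (0 − (-2))/5 = 0.4.
Left endpoints: -2, -1.6, -1.2, -0.8, -0.4.
r(-2) = -13, r(-1.6) = -8.056, r(-1.2) = -4.968, r(-0.8) = -3.352, r(-0.4) = -2.824.
Sum = Δs · [r(-2) + r(-1.6) + r(-1.2) + r(-0.8) + r(-0.4)].
Sum = -12.88.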